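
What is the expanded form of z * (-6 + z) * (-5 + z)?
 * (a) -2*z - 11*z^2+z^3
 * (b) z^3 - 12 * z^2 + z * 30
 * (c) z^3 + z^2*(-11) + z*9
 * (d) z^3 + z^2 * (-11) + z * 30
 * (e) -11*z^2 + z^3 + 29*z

Expanding z * (-6 + z) * (-5 + z):
= z^3 + z^2 * (-11) + z * 30
d) z^3 + z^2 * (-11) + z * 30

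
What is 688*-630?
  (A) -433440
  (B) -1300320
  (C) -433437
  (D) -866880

688 * -630 = -433440
A) -433440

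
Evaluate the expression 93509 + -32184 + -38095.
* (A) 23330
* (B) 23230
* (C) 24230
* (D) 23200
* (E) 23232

First: 93509 + -32184 = 61325
Then: 61325 + -38095 = 23230
B) 23230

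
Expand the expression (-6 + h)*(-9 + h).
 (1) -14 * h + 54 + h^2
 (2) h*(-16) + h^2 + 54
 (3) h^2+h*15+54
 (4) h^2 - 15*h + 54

Expanding (-6 + h)*(-9 + h):
= h^2 - 15*h + 54
4) h^2 - 15*h + 54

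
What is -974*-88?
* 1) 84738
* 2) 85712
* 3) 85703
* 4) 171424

-974 * -88 = 85712
2) 85712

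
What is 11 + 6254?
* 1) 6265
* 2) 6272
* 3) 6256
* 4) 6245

11 + 6254 = 6265
1) 6265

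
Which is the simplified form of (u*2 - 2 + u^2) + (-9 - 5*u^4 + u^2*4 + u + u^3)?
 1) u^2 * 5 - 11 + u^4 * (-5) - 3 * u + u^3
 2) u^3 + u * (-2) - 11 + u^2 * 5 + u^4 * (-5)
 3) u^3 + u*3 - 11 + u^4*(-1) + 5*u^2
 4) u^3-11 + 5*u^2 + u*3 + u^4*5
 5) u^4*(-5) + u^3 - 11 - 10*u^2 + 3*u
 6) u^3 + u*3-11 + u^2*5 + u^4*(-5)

Adding the polynomials and combining like terms:
(u*2 - 2 + u^2) + (-9 - 5*u^4 + u^2*4 + u + u^3)
= u^3 + u*3-11 + u^2*5 + u^4*(-5)
6) u^3 + u*3-11 + u^2*5 + u^4*(-5)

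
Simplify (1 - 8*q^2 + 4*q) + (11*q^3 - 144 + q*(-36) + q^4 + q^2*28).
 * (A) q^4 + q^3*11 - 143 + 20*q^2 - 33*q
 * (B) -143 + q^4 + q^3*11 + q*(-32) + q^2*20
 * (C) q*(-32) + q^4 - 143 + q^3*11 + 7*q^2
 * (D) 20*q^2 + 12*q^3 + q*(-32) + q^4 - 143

Adding the polynomials and combining like terms:
(1 - 8*q^2 + 4*q) + (11*q^3 - 144 + q*(-36) + q^4 + q^2*28)
= -143 + q^4 + q^3*11 + q*(-32) + q^2*20
B) -143 + q^4 + q^3*11 + q*(-32) + q^2*20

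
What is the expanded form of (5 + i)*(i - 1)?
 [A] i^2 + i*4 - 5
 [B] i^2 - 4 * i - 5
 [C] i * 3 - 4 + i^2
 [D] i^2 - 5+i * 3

Expanding (5 + i)*(i - 1):
= i^2 + i*4 - 5
A) i^2 + i*4 - 5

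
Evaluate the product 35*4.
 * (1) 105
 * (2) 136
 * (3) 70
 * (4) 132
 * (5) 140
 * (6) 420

35 * 4 = 140
5) 140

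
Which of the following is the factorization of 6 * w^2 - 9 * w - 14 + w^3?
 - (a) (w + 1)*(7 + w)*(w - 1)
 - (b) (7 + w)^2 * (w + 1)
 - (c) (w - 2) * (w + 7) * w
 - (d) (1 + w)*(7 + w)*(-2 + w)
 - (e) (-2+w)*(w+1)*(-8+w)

We need to factor 6 * w^2 - 9 * w - 14 + w^3.
The factored form is (1 + w)*(7 + w)*(-2 + w).
d) (1 + w)*(7 + w)*(-2 + w)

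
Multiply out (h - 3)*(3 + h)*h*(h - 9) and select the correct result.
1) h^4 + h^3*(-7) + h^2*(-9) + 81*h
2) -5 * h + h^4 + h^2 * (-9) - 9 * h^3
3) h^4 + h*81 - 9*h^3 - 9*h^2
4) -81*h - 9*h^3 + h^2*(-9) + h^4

Expanding (h - 3)*(3 + h)*h*(h - 9):
= h^4 + h*81 - 9*h^3 - 9*h^2
3) h^4 + h*81 - 9*h^3 - 9*h^2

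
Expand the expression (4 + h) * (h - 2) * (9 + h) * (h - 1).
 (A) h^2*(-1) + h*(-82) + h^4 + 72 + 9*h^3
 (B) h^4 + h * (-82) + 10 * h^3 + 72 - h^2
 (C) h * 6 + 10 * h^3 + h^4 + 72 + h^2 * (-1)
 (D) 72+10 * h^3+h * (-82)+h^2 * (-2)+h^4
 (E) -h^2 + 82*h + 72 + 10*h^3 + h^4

Expanding (4 + h) * (h - 2) * (9 + h) * (h - 1):
= h^4 + h * (-82) + 10 * h^3 + 72 - h^2
B) h^4 + h * (-82) + 10 * h^3 + 72 - h^2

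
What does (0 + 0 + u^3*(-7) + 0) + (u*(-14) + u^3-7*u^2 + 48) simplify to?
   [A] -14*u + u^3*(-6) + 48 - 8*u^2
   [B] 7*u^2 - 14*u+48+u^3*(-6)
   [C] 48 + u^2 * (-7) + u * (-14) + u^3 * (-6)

Adding the polynomials and combining like terms:
(0 + 0 + u^3*(-7) + 0) + (u*(-14) + u^3 - 7*u^2 + 48)
= 48 + u^2 * (-7) + u * (-14) + u^3 * (-6)
C) 48 + u^2 * (-7) + u * (-14) + u^3 * (-6)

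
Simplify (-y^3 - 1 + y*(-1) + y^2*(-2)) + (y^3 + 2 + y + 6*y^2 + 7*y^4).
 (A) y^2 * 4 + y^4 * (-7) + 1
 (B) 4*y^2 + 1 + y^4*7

Adding the polynomials and combining like terms:
(-y^3 - 1 + y*(-1) + y^2*(-2)) + (y^3 + 2 + y + 6*y^2 + 7*y^4)
= 4*y^2 + 1 + y^4*7
B) 4*y^2 + 1 + y^4*7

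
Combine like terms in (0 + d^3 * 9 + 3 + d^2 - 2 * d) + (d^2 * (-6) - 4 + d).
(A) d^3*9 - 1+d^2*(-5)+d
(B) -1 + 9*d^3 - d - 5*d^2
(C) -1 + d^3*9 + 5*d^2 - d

Adding the polynomials and combining like terms:
(0 + d^3*9 + 3 + d^2 - 2*d) + (d^2*(-6) - 4 + d)
= -1 + 9*d^3 - d - 5*d^2
B) -1 + 9*d^3 - d - 5*d^2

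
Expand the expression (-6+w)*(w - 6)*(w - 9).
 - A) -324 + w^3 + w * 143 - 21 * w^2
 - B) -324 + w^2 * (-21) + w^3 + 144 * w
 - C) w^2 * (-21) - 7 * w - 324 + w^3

Expanding (-6+w)*(w - 6)*(w - 9):
= -324 + w^2 * (-21) + w^3 + 144 * w
B) -324 + w^2 * (-21) + w^3 + 144 * w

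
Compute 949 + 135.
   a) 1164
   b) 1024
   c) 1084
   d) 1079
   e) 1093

949 + 135 = 1084
c) 1084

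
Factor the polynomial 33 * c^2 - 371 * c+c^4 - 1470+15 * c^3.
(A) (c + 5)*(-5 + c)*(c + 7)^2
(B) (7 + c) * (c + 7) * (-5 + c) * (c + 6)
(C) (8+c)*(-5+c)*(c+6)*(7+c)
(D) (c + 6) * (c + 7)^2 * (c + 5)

We need to factor 33 * c^2 - 371 * c+c^4 - 1470+15 * c^3.
The factored form is (7 + c) * (c + 7) * (-5 + c) * (c + 6).
B) (7 + c) * (c + 7) * (-5 + c) * (c + 6)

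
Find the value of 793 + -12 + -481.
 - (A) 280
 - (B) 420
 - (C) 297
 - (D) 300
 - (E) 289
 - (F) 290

First: 793 + -12 = 781
Then: 781 + -481 = 300
D) 300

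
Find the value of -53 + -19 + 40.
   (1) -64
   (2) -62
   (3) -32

First: -53 + -19 = -72
Then: -72 + 40 = -32
3) -32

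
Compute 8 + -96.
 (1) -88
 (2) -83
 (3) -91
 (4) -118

8 + -96 = -88
1) -88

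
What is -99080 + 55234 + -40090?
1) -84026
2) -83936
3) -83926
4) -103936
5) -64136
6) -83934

First: -99080 + 55234 = -43846
Then: -43846 + -40090 = -83936
2) -83936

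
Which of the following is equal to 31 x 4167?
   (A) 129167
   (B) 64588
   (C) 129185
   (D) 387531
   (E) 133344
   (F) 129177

31 * 4167 = 129177
F) 129177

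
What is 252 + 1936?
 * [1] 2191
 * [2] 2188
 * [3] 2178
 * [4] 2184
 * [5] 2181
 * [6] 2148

252 + 1936 = 2188
2) 2188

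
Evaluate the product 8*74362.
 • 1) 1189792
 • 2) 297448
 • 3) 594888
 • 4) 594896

8 * 74362 = 594896
4) 594896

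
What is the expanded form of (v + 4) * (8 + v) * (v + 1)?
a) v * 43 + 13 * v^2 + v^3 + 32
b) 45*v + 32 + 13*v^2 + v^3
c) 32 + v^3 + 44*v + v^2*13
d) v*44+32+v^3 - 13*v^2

Expanding (v + 4) * (8 + v) * (v + 1):
= 32 + v^3 + 44*v + v^2*13
c) 32 + v^3 + 44*v + v^2*13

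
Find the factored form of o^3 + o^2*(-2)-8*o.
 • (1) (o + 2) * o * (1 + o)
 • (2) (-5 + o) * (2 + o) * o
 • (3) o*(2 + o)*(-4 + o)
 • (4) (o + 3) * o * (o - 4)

We need to factor o^3 + o^2*(-2)-8*o.
The factored form is o*(2 + o)*(-4 + o).
3) o*(2 + o)*(-4 + o)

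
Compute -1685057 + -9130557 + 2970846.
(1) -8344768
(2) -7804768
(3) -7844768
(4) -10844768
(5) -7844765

First: -1685057 + -9130557 = -10815614
Then: -10815614 + 2970846 = -7844768
3) -7844768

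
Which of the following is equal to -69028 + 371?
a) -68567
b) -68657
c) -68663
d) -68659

-69028 + 371 = -68657
b) -68657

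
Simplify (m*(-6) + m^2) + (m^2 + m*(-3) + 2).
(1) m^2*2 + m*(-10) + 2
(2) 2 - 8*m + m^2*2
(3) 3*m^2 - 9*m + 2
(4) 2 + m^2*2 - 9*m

Adding the polynomials and combining like terms:
(m*(-6) + m^2) + (m^2 + m*(-3) + 2)
= 2 + m^2*2 - 9*m
4) 2 + m^2*2 - 9*m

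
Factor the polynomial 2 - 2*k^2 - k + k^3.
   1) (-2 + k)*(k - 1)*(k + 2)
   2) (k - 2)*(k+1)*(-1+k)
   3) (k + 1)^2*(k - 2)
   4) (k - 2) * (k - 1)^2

We need to factor 2 - 2*k^2 - k + k^3.
The factored form is (k - 2)*(k+1)*(-1+k).
2) (k - 2)*(k+1)*(-1+k)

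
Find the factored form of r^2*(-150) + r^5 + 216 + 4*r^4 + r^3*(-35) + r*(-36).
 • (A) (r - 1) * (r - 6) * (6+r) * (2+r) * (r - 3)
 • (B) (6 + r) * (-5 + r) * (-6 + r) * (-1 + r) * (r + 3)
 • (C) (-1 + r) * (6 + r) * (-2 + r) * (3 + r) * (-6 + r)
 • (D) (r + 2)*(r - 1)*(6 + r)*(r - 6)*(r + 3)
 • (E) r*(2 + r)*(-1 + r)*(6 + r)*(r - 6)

We need to factor r^2*(-150) + r^5 + 216 + 4*r^4 + r^3*(-35) + r*(-36).
The factored form is (r + 2)*(r - 1)*(6 + r)*(r - 6)*(r + 3).
D) (r + 2)*(r - 1)*(6 + r)*(r - 6)*(r + 3)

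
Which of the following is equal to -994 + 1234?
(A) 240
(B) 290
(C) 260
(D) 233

-994 + 1234 = 240
A) 240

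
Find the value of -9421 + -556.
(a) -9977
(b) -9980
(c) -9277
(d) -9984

-9421 + -556 = -9977
a) -9977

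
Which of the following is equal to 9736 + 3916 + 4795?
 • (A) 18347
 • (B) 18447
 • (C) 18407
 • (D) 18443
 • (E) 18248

First: 9736 + 3916 = 13652
Then: 13652 + 4795 = 18447
B) 18447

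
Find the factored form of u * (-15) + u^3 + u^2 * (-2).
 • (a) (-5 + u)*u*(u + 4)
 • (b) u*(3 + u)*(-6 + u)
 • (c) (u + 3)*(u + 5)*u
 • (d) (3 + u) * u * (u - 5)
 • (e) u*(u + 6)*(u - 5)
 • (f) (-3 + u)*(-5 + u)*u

We need to factor u * (-15) + u^3 + u^2 * (-2).
The factored form is (3 + u) * u * (u - 5).
d) (3 + u) * u * (u - 5)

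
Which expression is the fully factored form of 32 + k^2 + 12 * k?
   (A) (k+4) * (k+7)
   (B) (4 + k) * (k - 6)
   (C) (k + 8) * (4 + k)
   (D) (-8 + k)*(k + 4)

We need to factor 32 + k^2 + 12 * k.
The factored form is (k + 8) * (4 + k).
C) (k + 8) * (4 + k)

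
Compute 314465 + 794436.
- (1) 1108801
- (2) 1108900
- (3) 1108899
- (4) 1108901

314465 + 794436 = 1108901
4) 1108901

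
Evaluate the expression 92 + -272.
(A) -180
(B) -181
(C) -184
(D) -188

92 + -272 = -180
A) -180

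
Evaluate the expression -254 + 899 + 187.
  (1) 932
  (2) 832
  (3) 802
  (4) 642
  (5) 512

First: -254 + 899 = 645
Then: 645 + 187 = 832
2) 832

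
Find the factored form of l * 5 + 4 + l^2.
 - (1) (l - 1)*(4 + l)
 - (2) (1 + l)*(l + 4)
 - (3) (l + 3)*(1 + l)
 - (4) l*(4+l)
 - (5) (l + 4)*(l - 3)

We need to factor l * 5 + 4 + l^2.
The factored form is (1 + l)*(l + 4).
2) (1 + l)*(l + 4)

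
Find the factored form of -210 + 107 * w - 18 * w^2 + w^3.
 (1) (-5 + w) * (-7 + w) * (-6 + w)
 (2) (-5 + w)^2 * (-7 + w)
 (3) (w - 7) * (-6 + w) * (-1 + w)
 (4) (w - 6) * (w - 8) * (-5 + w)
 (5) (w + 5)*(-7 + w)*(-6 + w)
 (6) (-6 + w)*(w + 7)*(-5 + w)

We need to factor -210 + 107 * w - 18 * w^2 + w^3.
The factored form is (-5 + w) * (-7 + w) * (-6 + w).
1) (-5 + w) * (-7 + w) * (-6 + w)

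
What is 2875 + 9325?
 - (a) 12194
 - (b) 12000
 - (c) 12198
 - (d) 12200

2875 + 9325 = 12200
d) 12200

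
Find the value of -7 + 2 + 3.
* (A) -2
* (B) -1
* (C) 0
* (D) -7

First: -7 + 2 = -5
Then: -5 + 3 = -2
A) -2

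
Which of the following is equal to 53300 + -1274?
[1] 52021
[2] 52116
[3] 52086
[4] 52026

53300 + -1274 = 52026
4) 52026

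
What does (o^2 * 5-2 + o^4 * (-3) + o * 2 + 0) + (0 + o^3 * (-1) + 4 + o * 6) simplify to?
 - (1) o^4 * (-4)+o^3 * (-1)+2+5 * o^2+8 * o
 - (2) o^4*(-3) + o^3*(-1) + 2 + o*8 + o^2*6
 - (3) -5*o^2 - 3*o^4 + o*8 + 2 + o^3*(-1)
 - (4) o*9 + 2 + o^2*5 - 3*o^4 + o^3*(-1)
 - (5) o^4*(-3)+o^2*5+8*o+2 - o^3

Adding the polynomials and combining like terms:
(o^2*5 - 2 + o^4*(-3) + o*2 + 0) + (0 + o^3*(-1) + 4 + o*6)
= o^4*(-3)+o^2*5+8*o+2 - o^3
5) o^4*(-3)+o^2*5+8*o+2 - o^3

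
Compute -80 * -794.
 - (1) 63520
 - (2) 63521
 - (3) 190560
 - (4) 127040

-80 * -794 = 63520
1) 63520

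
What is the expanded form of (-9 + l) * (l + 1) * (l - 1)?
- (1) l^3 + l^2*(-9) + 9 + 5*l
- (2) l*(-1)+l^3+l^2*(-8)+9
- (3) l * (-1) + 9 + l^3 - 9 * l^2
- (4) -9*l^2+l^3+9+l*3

Expanding (-9 + l) * (l + 1) * (l - 1):
= l * (-1) + 9 + l^3 - 9 * l^2
3) l * (-1) + 9 + l^3 - 9 * l^2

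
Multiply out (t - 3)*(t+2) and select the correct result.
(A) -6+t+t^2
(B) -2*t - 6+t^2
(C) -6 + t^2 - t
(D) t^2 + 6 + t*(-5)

Expanding (t - 3)*(t+2):
= -6 + t^2 - t
C) -6 + t^2 - t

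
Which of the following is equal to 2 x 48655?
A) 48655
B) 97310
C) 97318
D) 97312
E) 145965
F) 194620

2 * 48655 = 97310
B) 97310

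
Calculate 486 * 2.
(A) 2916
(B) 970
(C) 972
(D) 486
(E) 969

486 * 2 = 972
C) 972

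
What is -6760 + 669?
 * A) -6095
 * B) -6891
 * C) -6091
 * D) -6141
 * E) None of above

-6760 + 669 = -6091
C) -6091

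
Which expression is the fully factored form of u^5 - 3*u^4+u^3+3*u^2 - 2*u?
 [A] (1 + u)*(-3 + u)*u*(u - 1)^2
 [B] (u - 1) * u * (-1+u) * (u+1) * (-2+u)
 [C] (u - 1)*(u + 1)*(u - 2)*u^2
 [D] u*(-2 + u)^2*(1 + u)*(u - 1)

We need to factor u^5 - 3*u^4+u^3+3*u^2 - 2*u.
The factored form is (u - 1) * u * (-1+u) * (u+1) * (-2+u).
B) (u - 1) * u * (-1+u) * (u+1) * (-2+u)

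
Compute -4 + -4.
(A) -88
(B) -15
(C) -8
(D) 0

-4 + -4 = -8
C) -8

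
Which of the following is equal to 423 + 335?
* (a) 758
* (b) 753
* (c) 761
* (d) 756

423 + 335 = 758
a) 758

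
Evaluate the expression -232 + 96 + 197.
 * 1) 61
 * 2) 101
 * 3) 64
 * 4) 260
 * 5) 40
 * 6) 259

First: -232 + 96 = -136
Then: -136 + 197 = 61
1) 61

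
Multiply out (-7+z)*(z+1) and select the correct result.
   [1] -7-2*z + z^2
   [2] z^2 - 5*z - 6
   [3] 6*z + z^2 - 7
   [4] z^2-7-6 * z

Expanding (-7+z)*(z+1):
= z^2-7-6 * z
4) z^2-7-6 * z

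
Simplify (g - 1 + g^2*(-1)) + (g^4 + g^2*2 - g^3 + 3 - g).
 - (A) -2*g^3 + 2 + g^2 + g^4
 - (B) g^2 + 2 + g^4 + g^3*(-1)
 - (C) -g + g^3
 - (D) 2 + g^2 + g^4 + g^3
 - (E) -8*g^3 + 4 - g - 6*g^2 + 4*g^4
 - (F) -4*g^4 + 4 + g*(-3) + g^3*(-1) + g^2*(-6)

Adding the polynomials and combining like terms:
(g - 1 + g^2*(-1)) + (g^4 + g^2*2 - g^3 + 3 - g)
= g^2 + 2 + g^4 + g^3*(-1)
B) g^2 + 2 + g^4 + g^3*(-1)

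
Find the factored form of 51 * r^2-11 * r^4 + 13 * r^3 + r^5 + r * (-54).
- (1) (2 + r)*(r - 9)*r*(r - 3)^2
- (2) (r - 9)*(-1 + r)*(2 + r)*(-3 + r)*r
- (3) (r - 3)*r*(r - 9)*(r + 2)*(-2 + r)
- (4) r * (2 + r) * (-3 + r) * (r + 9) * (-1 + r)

We need to factor 51 * r^2-11 * r^4 + 13 * r^3 + r^5 + r * (-54).
The factored form is (r - 9)*(-1 + r)*(2 + r)*(-3 + r)*r.
2) (r - 9)*(-1 + r)*(2 + r)*(-3 + r)*r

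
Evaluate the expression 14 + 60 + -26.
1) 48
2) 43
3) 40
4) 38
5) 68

First: 14 + 60 = 74
Then: 74 + -26 = 48
1) 48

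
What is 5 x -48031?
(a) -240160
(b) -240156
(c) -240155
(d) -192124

5 * -48031 = -240155
c) -240155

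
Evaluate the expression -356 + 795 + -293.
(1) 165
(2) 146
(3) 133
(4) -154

First: -356 + 795 = 439
Then: 439 + -293 = 146
2) 146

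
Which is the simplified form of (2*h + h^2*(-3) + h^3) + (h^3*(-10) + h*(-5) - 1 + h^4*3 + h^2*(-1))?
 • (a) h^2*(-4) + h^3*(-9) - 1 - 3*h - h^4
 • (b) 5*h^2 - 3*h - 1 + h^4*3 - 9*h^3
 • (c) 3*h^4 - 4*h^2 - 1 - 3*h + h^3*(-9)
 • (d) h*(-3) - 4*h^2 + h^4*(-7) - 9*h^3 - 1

Adding the polynomials and combining like terms:
(2*h + h^2*(-3) + h^3) + (h^3*(-10) + h*(-5) - 1 + h^4*3 + h^2*(-1))
= 3*h^4 - 4*h^2 - 1 - 3*h + h^3*(-9)
c) 3*h^4 - 4*h^2 - 1 - 3*h + h^3*(-9)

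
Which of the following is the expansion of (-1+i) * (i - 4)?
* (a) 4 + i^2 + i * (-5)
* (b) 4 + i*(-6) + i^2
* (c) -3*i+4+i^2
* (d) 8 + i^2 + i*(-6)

Expanding (-1+i) * (i - 4):
= 4 + i^2 + i * (-5)
a) 4 + i^2 + i * (-5)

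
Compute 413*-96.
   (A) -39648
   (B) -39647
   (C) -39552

413 * -96 = -39648
A) -39648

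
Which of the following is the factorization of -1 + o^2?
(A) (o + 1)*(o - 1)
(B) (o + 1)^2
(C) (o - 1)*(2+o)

We need to factor -1 + o^2.
The factored form is (o + 1)*(o - 1).
A) (o + 1)*(o - 1)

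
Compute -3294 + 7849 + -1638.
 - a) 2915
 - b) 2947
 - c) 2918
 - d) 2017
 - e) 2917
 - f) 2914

First: -3294 + 7849 = 4555
Then: 4555 + -1638 = 2917
e) 2917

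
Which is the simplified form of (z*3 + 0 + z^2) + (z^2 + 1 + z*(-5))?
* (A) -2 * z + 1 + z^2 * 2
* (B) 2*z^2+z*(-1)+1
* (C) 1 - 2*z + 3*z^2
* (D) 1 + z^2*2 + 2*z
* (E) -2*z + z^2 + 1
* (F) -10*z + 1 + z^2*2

Adding the polynomials and combining like terms:
(z*3 + 0 + z^2) + (z^2 + 1 + z*(-5))
= -2 * z + 1 + z^2 * 2
A) -2 * z + 1 + z^2 * 2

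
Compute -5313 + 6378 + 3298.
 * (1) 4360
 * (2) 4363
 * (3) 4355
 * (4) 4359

First: -5313 + 6378 = 1065
Then: 1065 + 3298 = 4363
2) 4363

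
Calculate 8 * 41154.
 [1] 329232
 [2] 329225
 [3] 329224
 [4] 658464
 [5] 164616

8 * 41154 = 329232
1) 329232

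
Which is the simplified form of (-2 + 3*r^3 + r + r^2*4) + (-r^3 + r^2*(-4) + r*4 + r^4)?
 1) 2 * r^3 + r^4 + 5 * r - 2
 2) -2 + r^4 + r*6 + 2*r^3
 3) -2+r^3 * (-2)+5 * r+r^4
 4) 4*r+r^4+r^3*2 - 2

Adding the polynomials and combining like terms:
(-2 + 3*r^3 + r + r^2*4) + (-r^3 + r^2*(-4) + r*4 + r^4)
= 2 * r^3 + r^4 + 5 * r - 2
1) 2 * r^3 + r^4 + 5 * r - 2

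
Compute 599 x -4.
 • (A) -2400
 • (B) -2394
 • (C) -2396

599 * -4 = -2396
C) -2396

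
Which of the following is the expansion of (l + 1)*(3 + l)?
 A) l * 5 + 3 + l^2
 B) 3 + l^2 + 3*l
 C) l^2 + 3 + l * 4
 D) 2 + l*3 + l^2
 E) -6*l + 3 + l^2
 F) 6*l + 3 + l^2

Expanding (l + 1)*(3 + l):
= l^2 + 3 + l * 4
C) l^2 + 3 + l * 4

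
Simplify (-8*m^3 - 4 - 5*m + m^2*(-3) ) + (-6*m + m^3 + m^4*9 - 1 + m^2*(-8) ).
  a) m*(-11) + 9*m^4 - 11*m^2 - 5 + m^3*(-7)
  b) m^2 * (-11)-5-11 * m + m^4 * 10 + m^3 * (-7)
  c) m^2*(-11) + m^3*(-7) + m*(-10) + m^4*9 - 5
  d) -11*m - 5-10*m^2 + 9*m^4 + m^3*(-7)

Adding the polynomials and combining like terms:
(-8*m^3 - 4 - 5*m + m^2*(-3)) + (-6*m + m^3 + m^4*9 - 1 + m^2*(-8))
= m*(-11) + 9*m^4 - 11*m^2 - 5 + m^3*(-7)
a) m*(-11) + 9*m^4 - 11*m^2 - 5 + m^3*(-7)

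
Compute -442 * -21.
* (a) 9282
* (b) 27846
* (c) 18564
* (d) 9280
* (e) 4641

-442 * -21 = 9282
a) 9282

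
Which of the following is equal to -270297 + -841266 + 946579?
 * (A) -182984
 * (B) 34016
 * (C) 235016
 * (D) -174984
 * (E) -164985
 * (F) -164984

First: -270297 + -841266 = -1111563
Then: -1111563 + 946579 = -164984
F) -164984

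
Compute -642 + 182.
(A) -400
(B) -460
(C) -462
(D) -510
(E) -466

-642 + 182 = -460
B) -460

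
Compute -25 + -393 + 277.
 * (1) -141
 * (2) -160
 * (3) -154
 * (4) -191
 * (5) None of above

First: -25 + -393 = -418
Then: -418 + 277 = -141
1) -141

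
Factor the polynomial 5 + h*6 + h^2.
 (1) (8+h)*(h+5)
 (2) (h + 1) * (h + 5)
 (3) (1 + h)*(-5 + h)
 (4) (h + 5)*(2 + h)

We need to factor 5 + h*6 + h^2.
The factored form is (h + 1) * (h + 5).
2) (h + 1) * (h + 5)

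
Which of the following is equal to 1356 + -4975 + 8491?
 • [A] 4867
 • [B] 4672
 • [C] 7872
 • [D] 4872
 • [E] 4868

First: 1356 + -4975 = -3619
Then: -3619 + 8491 = 4872
D) 4872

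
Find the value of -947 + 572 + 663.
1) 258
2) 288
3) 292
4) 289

First: -947 + 572 = -375
Then: -375 + 663 = 288
2) 288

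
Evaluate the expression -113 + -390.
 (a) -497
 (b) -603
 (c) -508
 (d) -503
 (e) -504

-113 + -390 = -503
d) -503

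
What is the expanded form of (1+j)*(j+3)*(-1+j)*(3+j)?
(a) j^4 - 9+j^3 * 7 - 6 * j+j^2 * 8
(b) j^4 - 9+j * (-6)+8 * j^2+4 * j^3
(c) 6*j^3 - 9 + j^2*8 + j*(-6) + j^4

Expanding (1+j)*(j+3)*(-1+j)*(3+j):
= 6*j^3 - 9 + j^2*8 + j*(-6) + j^4
c) 6*j^3 - 9 + j^2*8 + j*(-6) + j^4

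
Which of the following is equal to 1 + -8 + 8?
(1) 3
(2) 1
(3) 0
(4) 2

First: 1 + -8 = -7
Then: -7 + 8 = 1
2) 1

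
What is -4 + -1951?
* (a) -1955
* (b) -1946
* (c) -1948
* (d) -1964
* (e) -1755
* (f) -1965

-4 + -1951 = -1955
a) -1955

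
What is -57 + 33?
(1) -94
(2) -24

-57 + 33 = -24
2) -24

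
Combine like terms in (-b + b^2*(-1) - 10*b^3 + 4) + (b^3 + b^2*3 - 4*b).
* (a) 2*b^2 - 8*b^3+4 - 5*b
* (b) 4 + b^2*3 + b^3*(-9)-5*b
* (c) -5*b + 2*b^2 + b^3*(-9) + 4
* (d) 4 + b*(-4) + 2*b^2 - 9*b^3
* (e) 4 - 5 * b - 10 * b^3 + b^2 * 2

Adding the polynomials and combining like terms:
(-b + b^2*(-1) - 10*b^3 + 4) + (b^3 + b^2*3 - 4*b)
= -5*b + 2*b^2 + b^3*(-9) + 4
c) -5*b + 2*b^2 + b^3*(-9) + 4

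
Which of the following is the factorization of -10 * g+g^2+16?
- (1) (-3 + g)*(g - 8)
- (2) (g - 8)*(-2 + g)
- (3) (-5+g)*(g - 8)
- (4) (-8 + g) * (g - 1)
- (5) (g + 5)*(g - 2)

We need to factor -10 * g+g^2+16.
The factored form is (g - 8)*(-2 + g).
2) (g - 8)*(-2 + g)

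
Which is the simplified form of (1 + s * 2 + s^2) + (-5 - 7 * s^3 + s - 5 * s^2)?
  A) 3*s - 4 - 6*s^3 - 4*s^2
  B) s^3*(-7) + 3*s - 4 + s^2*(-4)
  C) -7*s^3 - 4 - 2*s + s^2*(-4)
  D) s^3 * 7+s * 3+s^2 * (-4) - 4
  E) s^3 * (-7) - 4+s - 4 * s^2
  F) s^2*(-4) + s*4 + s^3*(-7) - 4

Adding the polynomials and combining like terms:
(1 + s*2 + s^2) + (-5 - 7*s^3 + s - 5*s^2)
= s^3*(-7) + 3*s - 4 + s^2*(-4)
B) s^3*(-7) + 3*s - 4 + s^2*(-4)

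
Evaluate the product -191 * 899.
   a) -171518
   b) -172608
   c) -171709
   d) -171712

-191 * 899 = -171709
c) -171709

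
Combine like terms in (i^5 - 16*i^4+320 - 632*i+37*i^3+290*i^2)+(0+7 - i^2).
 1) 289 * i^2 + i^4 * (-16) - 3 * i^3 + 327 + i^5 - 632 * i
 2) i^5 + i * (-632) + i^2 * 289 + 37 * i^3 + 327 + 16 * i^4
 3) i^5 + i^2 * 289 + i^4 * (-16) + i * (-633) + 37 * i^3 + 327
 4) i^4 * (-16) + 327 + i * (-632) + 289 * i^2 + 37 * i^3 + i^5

Adding the polynomials and combining like terms:
(i^5 - 16*i^4 + 320 - 632*i + 37*i^3 + 290*i^2) + (0 + 7 - i^2)
= i^4 * (-16) + 327 + i * (-632) + 289 * i^2 + 37 * i^3 + i^5
4) i^4 * (-16) + 327 + i * (-632) + 289 * i^2 + 37 * i^3 + i^5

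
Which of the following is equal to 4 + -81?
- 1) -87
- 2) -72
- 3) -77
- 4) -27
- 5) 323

4 + -81 = -77
3) -77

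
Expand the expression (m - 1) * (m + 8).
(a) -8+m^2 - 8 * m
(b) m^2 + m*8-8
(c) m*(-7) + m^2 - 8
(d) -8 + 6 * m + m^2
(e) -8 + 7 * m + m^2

Expanding (m - 1) * (m + 8):
= -8 + 7 * m + m^2
e) -8 + 7 * m + m^2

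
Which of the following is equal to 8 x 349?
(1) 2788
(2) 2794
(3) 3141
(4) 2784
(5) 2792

8 * 349 = 2792
5) 2792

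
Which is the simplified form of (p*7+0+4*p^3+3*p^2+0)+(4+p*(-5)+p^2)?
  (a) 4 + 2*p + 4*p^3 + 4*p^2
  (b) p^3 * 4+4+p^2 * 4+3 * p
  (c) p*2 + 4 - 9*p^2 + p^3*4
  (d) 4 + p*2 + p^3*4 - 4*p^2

Adding the polynomials and combining like terms:
(p*7 + 0 + 4*p^3 + 3*p^2 + 0) + (4 + p*(-5) + p^2)
= 4 + 2*p + 4*p^3 + 4*p^2
a) 4 + 2*p + 4*p^3 + 4*p^2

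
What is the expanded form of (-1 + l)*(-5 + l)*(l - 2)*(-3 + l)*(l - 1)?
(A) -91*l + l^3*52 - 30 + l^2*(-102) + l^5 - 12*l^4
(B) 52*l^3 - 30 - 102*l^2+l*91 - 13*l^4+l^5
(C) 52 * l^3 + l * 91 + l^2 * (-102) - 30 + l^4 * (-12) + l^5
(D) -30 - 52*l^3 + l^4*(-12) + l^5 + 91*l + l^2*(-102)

Expanding (-1 + l)*(-5 + l)*(l - 2)*(-3 + l)*(l - 1):
= 52 * l^3 + l * 91 + l^2 * (-102) - 30 + l^4 * (-12) + l^5
C) 52 * l^3 + l * 91 + l^2 * (-102) - 30 + l^4 * (-12) + l^5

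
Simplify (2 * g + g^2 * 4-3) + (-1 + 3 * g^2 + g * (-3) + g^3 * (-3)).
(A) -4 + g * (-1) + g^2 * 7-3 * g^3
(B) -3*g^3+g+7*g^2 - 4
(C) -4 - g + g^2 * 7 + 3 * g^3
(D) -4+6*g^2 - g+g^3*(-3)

Adding the polynomials and combining like terms:
(2*g + g^2*4 - 3) + (-1 + 3*g^2 + g*(-3) + g^3*(-3))
= -4 + g * (-1) + g^2 * 7-3 * g^3
A) -4 + g * (-1) + g^2 * 7-3 * g^3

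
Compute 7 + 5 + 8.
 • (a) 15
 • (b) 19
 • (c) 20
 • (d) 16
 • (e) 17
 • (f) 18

First: 7 + 5 = 12
Then: 12 + 8 = 20
c) 20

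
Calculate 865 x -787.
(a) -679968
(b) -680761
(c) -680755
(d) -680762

865 * -787 = -680755
c) -680755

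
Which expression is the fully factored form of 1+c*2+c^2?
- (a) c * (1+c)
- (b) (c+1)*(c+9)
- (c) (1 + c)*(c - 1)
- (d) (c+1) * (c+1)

We need to factor 1+c*2+c^2.
The factored form is (c+1) * (c+1).
d) (c+1) * (c+1)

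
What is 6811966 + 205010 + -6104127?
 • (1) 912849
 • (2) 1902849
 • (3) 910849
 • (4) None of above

First: 6811966 + 205010 = 7016976
Then: 7016976 + -6104127 = 912849
1) 912849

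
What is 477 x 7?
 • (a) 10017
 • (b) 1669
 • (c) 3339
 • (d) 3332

477 * 7 = 3339
c) 3339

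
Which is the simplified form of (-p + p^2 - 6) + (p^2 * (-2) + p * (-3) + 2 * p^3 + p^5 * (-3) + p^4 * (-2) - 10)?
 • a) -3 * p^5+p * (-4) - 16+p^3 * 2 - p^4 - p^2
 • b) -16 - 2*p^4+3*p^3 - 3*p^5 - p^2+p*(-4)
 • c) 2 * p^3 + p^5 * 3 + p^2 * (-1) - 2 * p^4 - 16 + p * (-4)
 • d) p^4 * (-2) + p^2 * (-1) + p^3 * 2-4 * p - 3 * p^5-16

Adding the polynomials and combining like terms:
(-p + p^2 - 6) + (p^2*(-2) + p*(-3) + 2*p^3 + p^5*(-3) + p^4*(-2) - 10)
= p^4 * (-2) + p^2 * (-1) + p^3 * 2-4 * p - 3 * p^5-16
d) p^4 * (-2) + p^2 * (-1) + p^3 * 2-4 * p - 3 * p^5-16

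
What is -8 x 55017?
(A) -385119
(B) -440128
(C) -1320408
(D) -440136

-8 * 55017 = -440136
D) -440136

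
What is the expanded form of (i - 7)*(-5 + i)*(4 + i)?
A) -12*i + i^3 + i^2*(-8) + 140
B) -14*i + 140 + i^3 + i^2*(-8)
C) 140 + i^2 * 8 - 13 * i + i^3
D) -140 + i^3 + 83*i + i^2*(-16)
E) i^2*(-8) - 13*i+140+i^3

Expanding (i - 7)*(-5 + i)*(4 + i):
= i^2*(-8) - 13*i+140+i^3
E) i^2*(-8) - 13*i+140+i^3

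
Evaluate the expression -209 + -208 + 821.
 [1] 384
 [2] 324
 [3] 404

First: -209 + -208 = -417
Then: -417 + 821 = 404
3) 404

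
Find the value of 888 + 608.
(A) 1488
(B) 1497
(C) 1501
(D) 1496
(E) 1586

888 + 608 = 1496
D) 1496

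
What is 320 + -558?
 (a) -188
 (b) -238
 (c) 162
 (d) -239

320 + -558 = -238
b) -238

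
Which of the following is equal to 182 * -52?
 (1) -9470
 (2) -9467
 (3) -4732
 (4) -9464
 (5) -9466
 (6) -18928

182 * -52 = -9464
4) -9464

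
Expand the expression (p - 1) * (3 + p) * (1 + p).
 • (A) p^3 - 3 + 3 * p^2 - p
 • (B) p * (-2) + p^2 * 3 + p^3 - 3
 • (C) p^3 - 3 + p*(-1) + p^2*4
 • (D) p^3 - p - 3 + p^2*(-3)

Expanding (p - 1) * (3 + p) * (1 + p):
= p^3 - 3 + 3 * p^2 - p
A) p^3 - 3 + 3 * p^2 - p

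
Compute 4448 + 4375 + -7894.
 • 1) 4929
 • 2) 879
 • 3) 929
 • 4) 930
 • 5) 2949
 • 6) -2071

First: 4448 + 4375 = 8823
Then: 8823 + -7894 = 929
3) 929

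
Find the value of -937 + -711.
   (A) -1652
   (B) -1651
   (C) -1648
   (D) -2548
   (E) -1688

-937 + -711 = -1648
C) -1648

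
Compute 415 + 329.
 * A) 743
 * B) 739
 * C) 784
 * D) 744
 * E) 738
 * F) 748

415 + 329 = 744
D) 744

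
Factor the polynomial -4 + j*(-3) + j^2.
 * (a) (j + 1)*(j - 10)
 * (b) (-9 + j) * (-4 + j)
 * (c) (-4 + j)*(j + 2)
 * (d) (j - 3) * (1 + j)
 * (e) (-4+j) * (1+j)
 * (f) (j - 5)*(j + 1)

We need to factor -4 + j*(-3) + j^2.
The factored form is (-4+j) * (1+j).
e) (-4+j) * (1+j)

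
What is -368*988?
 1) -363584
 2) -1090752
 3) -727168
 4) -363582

-368 * 988 = -363584
1) -363584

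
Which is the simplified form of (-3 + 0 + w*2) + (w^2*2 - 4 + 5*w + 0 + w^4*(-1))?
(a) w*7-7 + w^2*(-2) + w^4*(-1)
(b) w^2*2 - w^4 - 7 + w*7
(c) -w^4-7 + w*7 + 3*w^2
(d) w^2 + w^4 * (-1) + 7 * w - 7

Adding the polynomials and combining like terms:
(-3 + 0 + w*2) + (w^2*2 - 4 + 5*w + 0 + w^4*(-1))
= w^2*2 - w^4 - 7 + w*7
b) w^2*2 - w^4 - 7 + w*7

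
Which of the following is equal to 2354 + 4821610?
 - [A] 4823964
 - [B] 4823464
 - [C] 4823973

2354 + 4821610 = 4823964
A) 4823964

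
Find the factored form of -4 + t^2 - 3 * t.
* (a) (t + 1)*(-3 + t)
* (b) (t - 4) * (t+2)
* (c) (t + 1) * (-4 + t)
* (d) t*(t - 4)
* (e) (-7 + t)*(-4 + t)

We need to factor -4 + t^2 - 3 * t.
The factored form is (t + 1) * (-4 + t).
c) (t + 1) * (-4 + t)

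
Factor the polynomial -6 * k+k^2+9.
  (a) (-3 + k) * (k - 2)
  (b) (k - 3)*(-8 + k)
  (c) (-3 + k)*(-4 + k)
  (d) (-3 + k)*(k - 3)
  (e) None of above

We need to factor -6 * k+k^2+9.
The factored form is (-3 + k)*(k - 3).
d) (-3 + k)*(k - 3)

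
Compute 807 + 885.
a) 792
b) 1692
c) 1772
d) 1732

807 + 885 = 1692
b) 1692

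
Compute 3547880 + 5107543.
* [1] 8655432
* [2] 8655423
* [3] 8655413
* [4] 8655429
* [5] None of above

3547880 + 5107543 = 8655423
2) 8655423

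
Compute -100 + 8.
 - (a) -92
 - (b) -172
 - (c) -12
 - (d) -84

-100 + 8 = -92
a) -92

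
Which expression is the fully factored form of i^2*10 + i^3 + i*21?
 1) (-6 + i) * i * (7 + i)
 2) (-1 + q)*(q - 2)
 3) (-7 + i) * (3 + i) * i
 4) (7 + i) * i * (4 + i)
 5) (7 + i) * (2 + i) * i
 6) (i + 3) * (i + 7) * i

We need to factor i^2*10 + i^3 + i*21.
The factored form is (i + 3) * (i + 7) * i.
6) (i + 3) * (i + 7) * i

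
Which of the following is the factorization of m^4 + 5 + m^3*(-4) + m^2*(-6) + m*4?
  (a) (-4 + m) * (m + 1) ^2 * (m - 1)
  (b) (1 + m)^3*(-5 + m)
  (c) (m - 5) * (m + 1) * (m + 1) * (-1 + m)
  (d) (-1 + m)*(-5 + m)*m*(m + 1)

We need to factor m^4 + 5 + m^3*(-4) + m^2*(-6) + m*4.
The factored form is (m - 5) * (m + 1) * (m + 1) * (-1 + m).
c) (m - 5) * (m + 1) * (m + 1) * (-1 + m)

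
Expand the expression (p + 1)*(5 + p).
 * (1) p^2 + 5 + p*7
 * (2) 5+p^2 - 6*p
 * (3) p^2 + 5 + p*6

Expanding (p + 1)*(5 + p):
= p^2 + 5 + p*6
3) p^2 + 5 + p*6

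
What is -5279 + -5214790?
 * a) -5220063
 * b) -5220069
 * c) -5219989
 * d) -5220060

-5279 + -5214790 = -5220069
b) -5220069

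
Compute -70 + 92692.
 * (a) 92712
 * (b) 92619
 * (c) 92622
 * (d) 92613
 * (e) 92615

-70 + 92692 = 92622
c) 92622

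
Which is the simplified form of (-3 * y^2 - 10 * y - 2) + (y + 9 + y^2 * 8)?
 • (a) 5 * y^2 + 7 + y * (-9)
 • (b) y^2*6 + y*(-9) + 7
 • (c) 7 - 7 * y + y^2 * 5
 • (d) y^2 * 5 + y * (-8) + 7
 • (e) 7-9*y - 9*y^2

Adding the polynomials and combining like terms:
(-3*y^2 - 10*y - 2) + (y + 9 + y^2*8)
= 5 * y^2 + 7 + y * (-9)
a) 5 * y^2 + 7 + y * (-9)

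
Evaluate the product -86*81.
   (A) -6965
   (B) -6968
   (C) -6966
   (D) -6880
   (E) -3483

-86 * 81 = -6966
C) -6966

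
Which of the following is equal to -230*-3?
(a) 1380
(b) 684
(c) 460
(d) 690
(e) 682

-230 * -3 = 690
d) 690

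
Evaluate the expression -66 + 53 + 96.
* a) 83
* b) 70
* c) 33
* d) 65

First: -66 + 53 = -13
Then: -13 + 96 = 83
a) 83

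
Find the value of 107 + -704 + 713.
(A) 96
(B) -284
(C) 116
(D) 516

First: 107 + -704 = -597
Then: -597 + 713 = 116
C) 116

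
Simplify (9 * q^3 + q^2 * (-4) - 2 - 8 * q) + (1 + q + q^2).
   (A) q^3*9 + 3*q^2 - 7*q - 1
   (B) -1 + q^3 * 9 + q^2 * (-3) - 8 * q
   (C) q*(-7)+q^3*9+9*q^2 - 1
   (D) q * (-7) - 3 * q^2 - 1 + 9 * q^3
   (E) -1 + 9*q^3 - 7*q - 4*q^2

Adding the polynomials and combining like terms:
(9*q^3 + q^2*(-4) - 2 - 8*q) + (1 + q + q^2)
= q * (-7) - 3 * q^2 - 1 + 9 * q^3
D) q * (-7) - 3 * q^2 - 1 + 9 * q^3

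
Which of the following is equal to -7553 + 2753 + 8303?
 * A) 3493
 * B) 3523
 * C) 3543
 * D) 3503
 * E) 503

First: -7553 + 2753 = -4800
Then: -4800 + 8303 = 3503
D) 3503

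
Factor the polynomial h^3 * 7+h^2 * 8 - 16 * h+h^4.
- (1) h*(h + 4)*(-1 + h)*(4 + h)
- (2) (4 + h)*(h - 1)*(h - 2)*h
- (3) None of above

We need to factor h^3 * 7+h^2 * 8 - 16 * h+h^4.
The factored form is h*(h + 4)*(-1 + h)*(4 + h).
1) h*(h + 4)*(-1 + h)*(4 + h)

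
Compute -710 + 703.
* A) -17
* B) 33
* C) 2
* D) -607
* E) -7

-710 + 703 = -7
E) -7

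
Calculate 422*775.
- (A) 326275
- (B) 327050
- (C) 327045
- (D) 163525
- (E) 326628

422 * 775 = 327050
B) 327050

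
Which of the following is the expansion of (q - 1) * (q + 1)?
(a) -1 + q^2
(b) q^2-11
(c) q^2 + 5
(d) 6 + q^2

Expanding (q - 1) * (q + 1):
= -1 + q^2
a) -1 + q^2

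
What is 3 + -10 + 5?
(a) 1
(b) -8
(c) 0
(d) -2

First: 3 + -10 = -7
Then: -7 + 5 = -2
d) -2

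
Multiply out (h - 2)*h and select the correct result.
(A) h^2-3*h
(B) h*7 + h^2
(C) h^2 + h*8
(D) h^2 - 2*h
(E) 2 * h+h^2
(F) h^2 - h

Expanding (h - 2)*h:
= h^2 - 2*h
D) h^2 - 2*h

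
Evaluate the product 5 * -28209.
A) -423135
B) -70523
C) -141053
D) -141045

5 * -28209 = -141045
D) -141045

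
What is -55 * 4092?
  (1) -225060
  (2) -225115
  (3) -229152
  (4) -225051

-55 * 4092 = -225060
1) -225060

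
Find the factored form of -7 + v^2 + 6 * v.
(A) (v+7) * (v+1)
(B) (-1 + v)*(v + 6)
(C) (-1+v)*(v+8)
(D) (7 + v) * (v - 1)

We need to factor -7 + v^2 + 6 * v.
The factored form is (7 + v) * (v - 1).
D) (7 + v) * (v - 1)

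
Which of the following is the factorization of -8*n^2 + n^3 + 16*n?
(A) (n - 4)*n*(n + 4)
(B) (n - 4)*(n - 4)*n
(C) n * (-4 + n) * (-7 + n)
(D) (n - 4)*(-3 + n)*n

We need to factor -8*n^2 + n^3 + 16*n.
The factored form is (n - 4)*(n - 4)*n.
B) (n - 4)*(n - 4)*n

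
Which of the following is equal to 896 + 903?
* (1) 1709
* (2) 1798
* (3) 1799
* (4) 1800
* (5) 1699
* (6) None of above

896 + 903 = 1799
3) 1799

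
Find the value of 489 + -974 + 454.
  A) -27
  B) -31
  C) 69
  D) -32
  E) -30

First: 489 + -974 = -485
Then: -485 + 454 = -31
B) -31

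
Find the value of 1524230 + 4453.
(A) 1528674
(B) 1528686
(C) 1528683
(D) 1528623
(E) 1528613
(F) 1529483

1524230 + 4453 = 1528683
C) 1528683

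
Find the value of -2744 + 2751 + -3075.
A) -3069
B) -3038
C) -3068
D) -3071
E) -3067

First: -2744 + 2751 = 7
Then: 7 + -3075 = -3068
C) -3068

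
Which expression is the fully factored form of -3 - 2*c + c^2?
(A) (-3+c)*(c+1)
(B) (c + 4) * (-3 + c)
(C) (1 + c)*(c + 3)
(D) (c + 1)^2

We need to factor -3 - 2*c + c^2.
The factored form is (-3+c)*(c+1).
A) (-3+c)*(c+1)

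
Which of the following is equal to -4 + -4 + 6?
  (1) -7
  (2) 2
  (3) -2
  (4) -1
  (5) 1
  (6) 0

First: -4 + -4 = -8
Then: -8 + 6 = -2
3) -2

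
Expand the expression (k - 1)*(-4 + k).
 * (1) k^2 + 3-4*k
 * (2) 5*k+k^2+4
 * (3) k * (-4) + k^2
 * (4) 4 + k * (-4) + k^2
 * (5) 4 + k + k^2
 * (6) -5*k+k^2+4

Expanding (k - 1)*(-4 + k):
= -5*k+k^2+4
6) -5*k+k^2+4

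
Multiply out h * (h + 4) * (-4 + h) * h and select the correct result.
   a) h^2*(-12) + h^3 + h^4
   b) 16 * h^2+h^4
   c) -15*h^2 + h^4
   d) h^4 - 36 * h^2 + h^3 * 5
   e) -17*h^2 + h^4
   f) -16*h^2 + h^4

Expanding h * (h + 4) * (-4 + h) * h:
= -16*h^2 + h^4
f) -16*h^2 + h^4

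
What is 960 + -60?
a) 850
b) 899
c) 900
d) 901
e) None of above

960 + -60 = 900
c) 900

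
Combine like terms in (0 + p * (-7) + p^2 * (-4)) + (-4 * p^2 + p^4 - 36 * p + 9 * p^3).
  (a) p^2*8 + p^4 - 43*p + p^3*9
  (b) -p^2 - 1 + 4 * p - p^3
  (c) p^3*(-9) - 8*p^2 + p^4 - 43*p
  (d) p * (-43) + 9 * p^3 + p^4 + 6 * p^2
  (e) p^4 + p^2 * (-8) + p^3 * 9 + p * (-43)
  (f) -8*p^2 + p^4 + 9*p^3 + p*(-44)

Adding the polynomials and combining like terms:
(0 + p*(-7) + p^2*(-4)) + (-4*p^2 + p^4 - 36*p + 9*p^3)
= p^4 + p^2 * (-8) + p^3 * 9 + p * (-43)
e) p^4 + p^2 * (-8) + p^3 * 9 + p * (-43)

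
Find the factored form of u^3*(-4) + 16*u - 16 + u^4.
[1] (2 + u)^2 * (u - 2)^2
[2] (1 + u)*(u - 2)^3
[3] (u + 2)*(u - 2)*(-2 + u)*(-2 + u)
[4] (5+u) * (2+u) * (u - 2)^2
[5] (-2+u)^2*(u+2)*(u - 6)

We need to factor u^3*(-4) + 16*u - 16 + u^4.
The factored form is (u + 2)*(u - 2)*(-2 + u)*(-2 + u).
3) (u + 2)*(u - 2)*(-2 + u)*(-2 + u)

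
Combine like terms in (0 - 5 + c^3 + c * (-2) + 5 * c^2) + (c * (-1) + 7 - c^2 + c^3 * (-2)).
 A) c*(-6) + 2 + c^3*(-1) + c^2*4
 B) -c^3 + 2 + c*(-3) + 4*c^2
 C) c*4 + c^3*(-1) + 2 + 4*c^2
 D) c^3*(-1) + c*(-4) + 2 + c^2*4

Adding the polynomials and combining like terms:
(0 - 5 + c^3 + c*(-2) + 5*c^2) + (c*(-1) + 7 - c^2 + c^3*(-2))
= -c^3 + 2 + c*(-3) + 4*c^2
B) -c^3 + 2 + c*(-3) + 4*c^2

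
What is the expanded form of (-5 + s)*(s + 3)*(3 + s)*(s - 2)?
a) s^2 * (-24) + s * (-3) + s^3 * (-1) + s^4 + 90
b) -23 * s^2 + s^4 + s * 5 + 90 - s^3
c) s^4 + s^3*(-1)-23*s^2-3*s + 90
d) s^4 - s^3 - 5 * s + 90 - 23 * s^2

Expanding (-5 + s)*(s + 3)*(3 + s)*(s - 2):
= s^4 + s^3*(-1)-23*s^2-3*s + 90
c) s^4 + s^3*(-1)-23*s^2-3*s + 90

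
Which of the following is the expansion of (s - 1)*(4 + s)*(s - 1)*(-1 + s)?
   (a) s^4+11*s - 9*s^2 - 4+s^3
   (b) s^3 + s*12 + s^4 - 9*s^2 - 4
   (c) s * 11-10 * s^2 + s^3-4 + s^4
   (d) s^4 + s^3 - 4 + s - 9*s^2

Expanding (s - 1)*(4 + s)*(s - 1)*(-1 + s):
= s^4+11*s - 9*s^2 - 4+s^3
a) s^4+11*s - 9*s^2 - 4+s^3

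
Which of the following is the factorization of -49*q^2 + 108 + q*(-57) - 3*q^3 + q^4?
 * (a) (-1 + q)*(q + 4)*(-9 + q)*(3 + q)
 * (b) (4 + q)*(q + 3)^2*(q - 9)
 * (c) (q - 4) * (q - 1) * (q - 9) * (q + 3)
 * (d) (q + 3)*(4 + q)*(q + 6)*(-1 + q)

We need to factor -49*q^2 + 108 + q*(-57) - 3*q^3 + q^4.
The factored form is (-1 + q)*(q + 4)*(-9 + q)*(3 + q).
a) (-1 + q)*(q + 4)*(-9 + q)*(3 + q)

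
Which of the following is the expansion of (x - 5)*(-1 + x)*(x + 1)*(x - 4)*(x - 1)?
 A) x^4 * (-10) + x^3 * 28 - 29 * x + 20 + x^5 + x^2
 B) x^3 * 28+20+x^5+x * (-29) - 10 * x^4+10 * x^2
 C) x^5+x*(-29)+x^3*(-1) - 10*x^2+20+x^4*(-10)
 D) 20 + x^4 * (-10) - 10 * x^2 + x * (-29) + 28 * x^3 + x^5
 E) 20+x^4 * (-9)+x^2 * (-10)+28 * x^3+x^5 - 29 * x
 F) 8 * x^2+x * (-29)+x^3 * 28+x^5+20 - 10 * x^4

Expanding (x - 5)*(-1 + x)*(x + 1)*(x - 4)*(x - 1):
= 20 + x^4 * (-10) - 10 * x^2 + x * (-29) + 28 * x^3 + x^5
D) 20 + x^4 * (-10) - 10 * x^2 + x * (-29) + 28 * x^3 + x^5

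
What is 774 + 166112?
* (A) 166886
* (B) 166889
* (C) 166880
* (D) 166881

774 + 166112 = 166886
A) 166886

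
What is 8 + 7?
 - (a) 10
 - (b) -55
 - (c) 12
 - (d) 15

8 + 7 = 15
d) 15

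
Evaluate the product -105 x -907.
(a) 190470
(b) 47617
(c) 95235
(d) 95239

-105 * -907 = 95235
c) 95235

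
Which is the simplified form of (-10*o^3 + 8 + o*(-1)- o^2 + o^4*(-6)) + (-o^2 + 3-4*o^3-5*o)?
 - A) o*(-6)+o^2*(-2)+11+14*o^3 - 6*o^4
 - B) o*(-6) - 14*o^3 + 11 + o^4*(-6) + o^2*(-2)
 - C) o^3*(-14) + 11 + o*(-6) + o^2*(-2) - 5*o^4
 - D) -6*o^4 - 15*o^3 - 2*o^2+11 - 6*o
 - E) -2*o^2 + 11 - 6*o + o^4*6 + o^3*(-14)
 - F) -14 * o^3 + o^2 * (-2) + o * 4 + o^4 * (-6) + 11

Adding the polynomials and combining like terms:
(-10*o^3 + 8 + o*(-1) - o^2 + o^4*(-6)) + (-o^2 + 3 - 4*o^3 - 5*o)
= o*(-6) - 14*o^3 + 11 + o^4*(-6) + o^2*(-2)
B) o*(-6) - 14*o^3 + 11 + o^4*(-6) + o^2*(-2)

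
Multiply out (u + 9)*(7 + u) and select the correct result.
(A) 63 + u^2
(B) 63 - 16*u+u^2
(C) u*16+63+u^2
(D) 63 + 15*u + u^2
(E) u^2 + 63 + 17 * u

Expanding (u + 9)*(7 + u):
= u*16+63+u^2
C) u*16+63+u^2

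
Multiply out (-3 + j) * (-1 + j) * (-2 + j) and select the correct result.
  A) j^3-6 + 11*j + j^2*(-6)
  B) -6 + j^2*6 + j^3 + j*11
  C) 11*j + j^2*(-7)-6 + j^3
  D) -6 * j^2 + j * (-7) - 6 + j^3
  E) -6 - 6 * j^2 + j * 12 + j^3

Expanding (-3 + j) * (-1 + j) * (-2 + j):
= j^3-6 + 11*j + j^2*(-6)
A) j^3-6 + 11*j + j^2*(-6)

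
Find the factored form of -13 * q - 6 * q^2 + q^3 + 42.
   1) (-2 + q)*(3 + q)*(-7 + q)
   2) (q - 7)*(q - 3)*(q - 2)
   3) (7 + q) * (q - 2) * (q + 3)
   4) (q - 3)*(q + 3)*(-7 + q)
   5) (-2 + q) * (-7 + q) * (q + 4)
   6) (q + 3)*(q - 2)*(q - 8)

We need to factor -13 * q - 6 * q^2 + q^3 + 42.
The factored form is (-2 + q)*(3 + q)*(-7 + q).
1) (-2 + q)*(3 + q)*(-7 + q)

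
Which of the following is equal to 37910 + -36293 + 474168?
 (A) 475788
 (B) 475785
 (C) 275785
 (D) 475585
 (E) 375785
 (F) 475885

First: 37910 + -36293 = 1617
Then: 1617 + 474168 = 475785
B) 475785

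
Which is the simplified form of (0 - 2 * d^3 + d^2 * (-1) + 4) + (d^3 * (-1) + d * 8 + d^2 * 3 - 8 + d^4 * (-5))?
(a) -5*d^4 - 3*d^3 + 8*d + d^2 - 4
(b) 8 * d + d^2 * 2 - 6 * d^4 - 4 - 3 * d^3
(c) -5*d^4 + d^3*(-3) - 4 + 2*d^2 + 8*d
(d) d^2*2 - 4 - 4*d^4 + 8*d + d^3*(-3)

Adding the polynomials and combining like terms:
(0 - 2*d^3 + d^2*(-1) + 4) + (d^3*(-1) + d*8 + d^2*3 - 8 + d^4*(-5))
= -5*d^4 + d^3*(-3) - 4 + 2*d^2 + 8*d
c) -5*d^4 + d^3*(-3) - 4 + 2*d^2 + 8*d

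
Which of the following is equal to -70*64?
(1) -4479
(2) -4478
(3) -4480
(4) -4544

-70 * 64 = -4480
3) -4480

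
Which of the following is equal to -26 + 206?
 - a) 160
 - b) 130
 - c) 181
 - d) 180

-26 + 206 = 180
d) 180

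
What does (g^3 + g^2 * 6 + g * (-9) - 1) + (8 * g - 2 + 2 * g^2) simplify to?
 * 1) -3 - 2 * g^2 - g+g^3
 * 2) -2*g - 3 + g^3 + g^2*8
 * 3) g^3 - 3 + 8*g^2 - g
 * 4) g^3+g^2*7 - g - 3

Adding the polynomials and combining like terms:
(g^3 + g^2*6 + g*(-9) - 1) + (8*g - 2 + 2*g^2)
= g^3 - 3 + 8*g^2 - g
3) g^3 - 3 + 8*g^2 - g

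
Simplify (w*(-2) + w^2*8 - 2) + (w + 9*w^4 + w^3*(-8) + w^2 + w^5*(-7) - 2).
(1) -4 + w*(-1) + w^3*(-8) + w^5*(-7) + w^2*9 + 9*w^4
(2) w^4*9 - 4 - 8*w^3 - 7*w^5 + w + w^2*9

Adding the polynomials and combining like terms:
(w*(-2) + w^2*8 - 2) + (w + 9*w^4 + w^3*(-8) + w^2 + w^5*(-7) - 2)
= -4 + w*(-1) + w^3*(-8) + w^5*(-7) + w^2*9 + 9*w^4
1) -4 + w*(-1) + w^3*(-8) + w^5*(-7) + w^2*9 + 9*w^4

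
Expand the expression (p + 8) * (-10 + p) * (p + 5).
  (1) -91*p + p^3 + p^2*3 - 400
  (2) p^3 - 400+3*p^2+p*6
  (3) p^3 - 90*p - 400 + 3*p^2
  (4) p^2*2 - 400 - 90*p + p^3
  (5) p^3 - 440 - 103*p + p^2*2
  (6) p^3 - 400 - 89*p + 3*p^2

Expanding (p + 8) * (-10 + p) * (p + 5):
= p^3 - 90*p - 400 + 3*p^2
3) p^3 - 90*p - 400 + 3*p^2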